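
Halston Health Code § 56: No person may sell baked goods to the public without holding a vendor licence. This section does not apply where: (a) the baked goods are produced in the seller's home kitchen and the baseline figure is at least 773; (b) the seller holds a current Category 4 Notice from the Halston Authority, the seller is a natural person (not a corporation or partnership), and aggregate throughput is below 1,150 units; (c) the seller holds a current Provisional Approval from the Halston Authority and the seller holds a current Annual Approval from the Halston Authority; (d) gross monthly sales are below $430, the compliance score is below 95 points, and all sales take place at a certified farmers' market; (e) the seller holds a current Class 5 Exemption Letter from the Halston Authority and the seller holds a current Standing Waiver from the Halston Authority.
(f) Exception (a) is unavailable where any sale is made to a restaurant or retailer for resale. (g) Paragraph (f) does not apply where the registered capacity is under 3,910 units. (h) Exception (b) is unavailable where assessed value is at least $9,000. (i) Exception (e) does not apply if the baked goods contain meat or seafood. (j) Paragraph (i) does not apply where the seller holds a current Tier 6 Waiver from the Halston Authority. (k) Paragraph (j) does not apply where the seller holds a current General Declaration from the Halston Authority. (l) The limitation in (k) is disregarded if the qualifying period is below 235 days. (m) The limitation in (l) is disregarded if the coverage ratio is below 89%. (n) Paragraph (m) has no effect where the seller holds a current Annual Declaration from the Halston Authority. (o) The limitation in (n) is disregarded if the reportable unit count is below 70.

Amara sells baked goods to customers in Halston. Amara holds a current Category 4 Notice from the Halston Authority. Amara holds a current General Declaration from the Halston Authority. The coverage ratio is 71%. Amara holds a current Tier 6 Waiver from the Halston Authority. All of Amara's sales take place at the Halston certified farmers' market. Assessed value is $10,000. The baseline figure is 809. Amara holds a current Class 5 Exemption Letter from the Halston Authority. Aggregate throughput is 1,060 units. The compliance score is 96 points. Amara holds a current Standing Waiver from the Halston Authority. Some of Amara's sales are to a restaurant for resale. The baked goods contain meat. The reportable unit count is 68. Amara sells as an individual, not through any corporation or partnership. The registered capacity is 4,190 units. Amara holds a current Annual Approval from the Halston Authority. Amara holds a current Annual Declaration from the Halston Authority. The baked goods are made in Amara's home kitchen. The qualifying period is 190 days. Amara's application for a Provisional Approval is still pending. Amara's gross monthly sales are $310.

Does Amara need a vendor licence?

Exception (a)'s conditions are all satisfied: the baked goods are home-kitchen produced; the baseline figure is 809, meeting the 773 threshold. But: (f) operates against (a): some sales are to a restaurant for resale. (g), which would lift (f), is not triggered — the registered capacity is 4,190 units, not under 3,910 units. Exception (a) does not apply.
Exception (b)'s conditions are all satisfied: a current Category 4 Notice is held; the seller is a natural person; aggregate throughput is 1,060 units, below the 1,150 units limit. However, paragraph (h) must be considered: (h) is engaged — assessed value is $10,000, meeting the $9,000 threshold. So (b) is unavailable.
Exception (c) does not apply: the Provisional Approval is not current.
Exception (d) fails — the compliance score is 96 points, not below 95 points.
Exception (e)'s conditions are all satisfied: a current Class 5 Exemption Letter is held; a current Standing Waiver is held. But applying paragraphs (i)–(o): (i) operates against (e): the baked goods contain meat. (j) would limit (i) — a current Tier 6 Waiver is held — but (k) sets (j) aside: (k) is triggered — a current General Declaration is held. (l) would limit (k) — the qualifying period is 190 days, below the 235 days limit — but (m) sets (l) aside: (m) applies — the coverage ratio is 71%, below the 89% limit. (n) would limit (m) — a current Annual Declaration is held — but (o) sets (n) aside: (o) operates — the reportable unit count is 68, below the 70 limit. So (e) is unavailable.
No exception is made out. Amara falls within the general rule.

Yes — Amara must hold a vendor licence.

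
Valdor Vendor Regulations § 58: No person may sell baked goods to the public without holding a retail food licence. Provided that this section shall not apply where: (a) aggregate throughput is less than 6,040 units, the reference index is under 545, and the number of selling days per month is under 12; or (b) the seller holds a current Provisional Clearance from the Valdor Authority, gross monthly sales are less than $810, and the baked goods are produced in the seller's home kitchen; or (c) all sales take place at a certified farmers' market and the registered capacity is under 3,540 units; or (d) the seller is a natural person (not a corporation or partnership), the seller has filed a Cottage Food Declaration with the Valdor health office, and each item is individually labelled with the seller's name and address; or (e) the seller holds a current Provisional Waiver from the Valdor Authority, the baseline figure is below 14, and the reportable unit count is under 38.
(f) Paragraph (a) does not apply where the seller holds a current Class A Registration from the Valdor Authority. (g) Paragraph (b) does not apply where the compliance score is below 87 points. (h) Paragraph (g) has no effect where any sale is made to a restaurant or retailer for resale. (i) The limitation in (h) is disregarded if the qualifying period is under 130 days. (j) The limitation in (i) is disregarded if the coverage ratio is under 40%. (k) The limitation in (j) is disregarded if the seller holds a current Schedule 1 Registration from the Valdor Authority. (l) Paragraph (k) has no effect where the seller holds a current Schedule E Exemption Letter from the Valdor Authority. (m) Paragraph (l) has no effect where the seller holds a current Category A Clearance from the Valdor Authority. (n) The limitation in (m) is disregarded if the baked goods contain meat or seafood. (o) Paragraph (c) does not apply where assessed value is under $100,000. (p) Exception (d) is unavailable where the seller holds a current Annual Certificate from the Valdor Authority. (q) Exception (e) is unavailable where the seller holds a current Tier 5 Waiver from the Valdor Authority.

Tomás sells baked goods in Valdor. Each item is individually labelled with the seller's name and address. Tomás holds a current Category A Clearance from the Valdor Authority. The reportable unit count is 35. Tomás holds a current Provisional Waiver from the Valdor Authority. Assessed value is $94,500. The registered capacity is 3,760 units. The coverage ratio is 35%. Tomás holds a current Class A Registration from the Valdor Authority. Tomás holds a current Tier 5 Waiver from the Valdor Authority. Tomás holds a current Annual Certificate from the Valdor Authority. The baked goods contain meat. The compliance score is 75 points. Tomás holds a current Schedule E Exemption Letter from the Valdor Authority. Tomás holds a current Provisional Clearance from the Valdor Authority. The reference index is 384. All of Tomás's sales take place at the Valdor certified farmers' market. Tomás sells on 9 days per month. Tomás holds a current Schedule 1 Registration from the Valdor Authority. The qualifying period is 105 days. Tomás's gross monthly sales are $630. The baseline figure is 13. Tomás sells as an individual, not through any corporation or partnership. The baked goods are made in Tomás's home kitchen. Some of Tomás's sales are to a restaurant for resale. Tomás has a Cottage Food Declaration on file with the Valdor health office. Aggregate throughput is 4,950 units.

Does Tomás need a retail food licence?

No — exception (b) applies; Tomás is not required to hold a retail food licence.

Exception (a): aggregate throughput is 4,950 units, less than the 6,040 units limit; the reference index is 384, under the 545 limit; the number of selling days per month is 9, under the 12 limit — every condition holds. But: (f) operates against (a): a current Class A Registration is held. Exception (a) does not apply.
Exception (b) is satisfied on its face — a current Provisional Clearance is held; gross monthly sales are $630, less than the $810 limit; the baked goods are home-kitchen produced. Under paragraphs (g)–(n): (g) is engaged (the compliance score is 75 points, below the 87 points limit), but is itself disapplied by (h): (h) operates against (g): some sales are to a restaurant for resale. (i) is engaged (the qualifying period is 105 days, under the 130 days limit), but is displaced by (j): (j) operates against (i): the coverage ratio is 35%, under the 40% limit. (k) would limit (j) — a current Schedule 1 Registration is held — but (l) sets (k) aside: (l) applies — a current Schedule E Exemption Letter is held. (m) applies (a current Category A Clearance is held), but is displaced by (n): (n) operates — the baked goods contain meat. Exception (b) stands.
Exception (c) fails — the registered capacity is 3,760 units, not under 3,540 units.
All of (d)'s requirements are met (the seller is a natural person; a Cottage Food Declaration is on file; items are individually labelled). But applying paragraph (p): (p) operates against (d): a current Annual Certificate is held. (d) is therefore removed.
Exception (e)'s conditions are all satisfied: a current Provisional Waiver is held; the baseline figure is 13, below the 14 limit; the reportable unit count is 35, under the 38 limit. But applying paragraph (q): (q) operates against (e): a current Tier 5 Waiver is held. Exception (e) does not apply.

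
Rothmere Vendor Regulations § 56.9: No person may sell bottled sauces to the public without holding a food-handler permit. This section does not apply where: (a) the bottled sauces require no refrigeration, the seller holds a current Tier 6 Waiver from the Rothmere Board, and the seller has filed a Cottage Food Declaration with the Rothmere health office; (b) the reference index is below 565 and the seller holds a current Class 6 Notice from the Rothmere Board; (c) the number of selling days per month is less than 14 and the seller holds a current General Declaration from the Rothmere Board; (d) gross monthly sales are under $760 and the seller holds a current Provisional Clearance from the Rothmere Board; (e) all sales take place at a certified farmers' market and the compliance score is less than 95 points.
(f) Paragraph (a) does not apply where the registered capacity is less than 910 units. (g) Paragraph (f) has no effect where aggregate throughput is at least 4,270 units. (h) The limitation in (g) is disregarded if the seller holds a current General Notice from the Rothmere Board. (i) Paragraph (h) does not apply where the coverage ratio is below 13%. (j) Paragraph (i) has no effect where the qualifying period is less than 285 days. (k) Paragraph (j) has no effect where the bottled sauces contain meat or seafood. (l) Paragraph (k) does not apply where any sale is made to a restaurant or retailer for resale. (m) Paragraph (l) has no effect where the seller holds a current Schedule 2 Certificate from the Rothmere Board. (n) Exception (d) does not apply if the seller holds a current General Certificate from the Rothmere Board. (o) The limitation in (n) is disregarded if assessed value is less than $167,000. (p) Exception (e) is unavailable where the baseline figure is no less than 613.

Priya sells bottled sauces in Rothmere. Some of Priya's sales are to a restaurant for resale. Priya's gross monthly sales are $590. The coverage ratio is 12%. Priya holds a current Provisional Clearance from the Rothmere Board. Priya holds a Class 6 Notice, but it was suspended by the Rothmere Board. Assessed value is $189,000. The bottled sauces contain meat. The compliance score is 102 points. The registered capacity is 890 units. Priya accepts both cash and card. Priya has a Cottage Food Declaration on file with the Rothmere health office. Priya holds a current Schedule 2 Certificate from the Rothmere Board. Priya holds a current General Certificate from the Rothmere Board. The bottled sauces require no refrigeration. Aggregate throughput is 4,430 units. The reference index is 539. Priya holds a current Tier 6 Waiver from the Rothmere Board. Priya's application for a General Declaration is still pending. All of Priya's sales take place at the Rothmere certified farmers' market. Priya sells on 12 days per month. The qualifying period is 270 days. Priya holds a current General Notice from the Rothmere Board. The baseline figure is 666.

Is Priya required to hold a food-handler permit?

No — exception (a) applies; Priya is not required to hold a food-handler permit.

All of (a)'s requirements are met (the bottled sauces are shelf-stable; a current Tier 6 Waiver is held; a Cottage Food Declaration is on file). Considering the limiting provisions: (f) operates (the registered capacity is 890 units, less than the 910 units limit), but yields to (g): (g) operates against (f): aggregate throughput is 4,430 units, meeting the 4,270 units threshold. (h) is triggered (a current General Notice is held), but is set aside by (i): (i) is triggered — the coverage ratio is 12%, below the 13% limit. (j) is engaged (the qualifying period is 270 days, less than the 285 days limit), but is itself disapplied by (k): (k) is engaged — the bottled sauces contain meat. (l) is engaged (some sales are to a restaurant for resale), but is itself disapplied by (m): (m) is engaged — a current Schedule 2 Certificate is held. So (a) applies.
Exception (b) fails — there is no Class 6 Notice in force.
Exception (c) does not apply: the General Declaration is not current.
Exception (d)'s conditions are all satisfied: gross monthly sales are $590, under the $760 limit; a current Provisional Clearance is held. However, paragraphs (n)–(o) must be considered: (n) operates against (d): a current General Certificate is held. (o) is inapplicable (assessed value is $189,000, not less than $167,000), so (n) stands. (d) is therefore removed.
Exception (e) fails — the compliance score is 102 points, not less than 95 points.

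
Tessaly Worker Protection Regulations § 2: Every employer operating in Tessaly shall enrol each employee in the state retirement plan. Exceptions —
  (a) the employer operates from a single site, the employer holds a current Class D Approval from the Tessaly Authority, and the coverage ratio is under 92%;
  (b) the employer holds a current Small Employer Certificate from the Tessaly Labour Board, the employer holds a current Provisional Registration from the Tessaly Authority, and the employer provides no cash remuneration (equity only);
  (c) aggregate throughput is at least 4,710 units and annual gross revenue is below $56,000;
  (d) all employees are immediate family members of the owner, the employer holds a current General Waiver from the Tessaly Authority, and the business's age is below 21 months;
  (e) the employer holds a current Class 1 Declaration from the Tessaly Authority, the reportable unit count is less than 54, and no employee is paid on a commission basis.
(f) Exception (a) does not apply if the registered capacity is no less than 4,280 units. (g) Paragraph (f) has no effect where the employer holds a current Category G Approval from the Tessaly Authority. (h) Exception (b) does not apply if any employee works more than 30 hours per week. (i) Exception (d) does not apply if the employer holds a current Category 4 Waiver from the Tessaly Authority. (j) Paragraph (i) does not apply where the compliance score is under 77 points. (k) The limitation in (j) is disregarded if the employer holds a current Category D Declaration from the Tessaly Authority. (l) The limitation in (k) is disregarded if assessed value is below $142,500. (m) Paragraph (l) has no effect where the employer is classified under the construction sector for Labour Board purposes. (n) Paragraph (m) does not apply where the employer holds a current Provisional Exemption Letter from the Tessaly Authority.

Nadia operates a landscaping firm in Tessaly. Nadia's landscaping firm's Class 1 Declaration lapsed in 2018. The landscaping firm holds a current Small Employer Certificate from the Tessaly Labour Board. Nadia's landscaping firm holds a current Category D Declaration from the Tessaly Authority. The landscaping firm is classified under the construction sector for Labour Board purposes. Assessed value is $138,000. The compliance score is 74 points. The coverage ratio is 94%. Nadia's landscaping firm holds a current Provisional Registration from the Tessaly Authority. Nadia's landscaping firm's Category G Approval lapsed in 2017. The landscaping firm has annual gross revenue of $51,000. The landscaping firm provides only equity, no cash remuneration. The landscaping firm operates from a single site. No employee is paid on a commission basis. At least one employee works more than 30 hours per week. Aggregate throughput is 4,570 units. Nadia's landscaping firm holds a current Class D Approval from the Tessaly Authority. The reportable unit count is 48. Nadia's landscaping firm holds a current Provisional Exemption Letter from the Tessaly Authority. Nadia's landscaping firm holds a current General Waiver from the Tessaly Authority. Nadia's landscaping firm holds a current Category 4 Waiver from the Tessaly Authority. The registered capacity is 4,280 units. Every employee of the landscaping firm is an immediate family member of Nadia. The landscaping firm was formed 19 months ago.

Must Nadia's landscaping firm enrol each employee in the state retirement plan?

No — exception (d) applies; Nadia's landscaping firm is not required to enrol each employee in the state retirement plan.

Exception (a) fails — the coverage ratio is 94%, not under 92%.
Exception (b)'s conditions are all satisfied: a current Small Employer Certificate is held; a current Provisional Registration is held; remuneration is equity-only. However, paragraph (h) must be considered: (h) operates against (b): at least one employee exceeds 30 hours/week. So (b) is unavailable.
Exception (c) fails — aggregate throughput is 4,570 units, short of 4,710 units.
Exception (d): every employee is an immediate family member; a current General Waiver is held; the business's age is 19 months, below the 21 months limit — every condition holds. Considering the limiting provisions: (i) would limit (d) — a current Category 4 Waiver is held — but (j) sets (i) aside: (j) operates against (i): the compliance score is 74 points, under the 77 points limit. (k) would limit (j) — a current Category D Declaration is held — but (l) sets (k) aside: (l) operates — assessed value is $138,000, below the $142,500 limit. (m) applies (the landscaping firm is classified under the construction sector), but is itself disapplied by (n): (n) operates against (m): a current Provisional Exemption Letter is held. Exception (d) stands.
Exception (e) does not apply: the Class 1 Declaration is not current.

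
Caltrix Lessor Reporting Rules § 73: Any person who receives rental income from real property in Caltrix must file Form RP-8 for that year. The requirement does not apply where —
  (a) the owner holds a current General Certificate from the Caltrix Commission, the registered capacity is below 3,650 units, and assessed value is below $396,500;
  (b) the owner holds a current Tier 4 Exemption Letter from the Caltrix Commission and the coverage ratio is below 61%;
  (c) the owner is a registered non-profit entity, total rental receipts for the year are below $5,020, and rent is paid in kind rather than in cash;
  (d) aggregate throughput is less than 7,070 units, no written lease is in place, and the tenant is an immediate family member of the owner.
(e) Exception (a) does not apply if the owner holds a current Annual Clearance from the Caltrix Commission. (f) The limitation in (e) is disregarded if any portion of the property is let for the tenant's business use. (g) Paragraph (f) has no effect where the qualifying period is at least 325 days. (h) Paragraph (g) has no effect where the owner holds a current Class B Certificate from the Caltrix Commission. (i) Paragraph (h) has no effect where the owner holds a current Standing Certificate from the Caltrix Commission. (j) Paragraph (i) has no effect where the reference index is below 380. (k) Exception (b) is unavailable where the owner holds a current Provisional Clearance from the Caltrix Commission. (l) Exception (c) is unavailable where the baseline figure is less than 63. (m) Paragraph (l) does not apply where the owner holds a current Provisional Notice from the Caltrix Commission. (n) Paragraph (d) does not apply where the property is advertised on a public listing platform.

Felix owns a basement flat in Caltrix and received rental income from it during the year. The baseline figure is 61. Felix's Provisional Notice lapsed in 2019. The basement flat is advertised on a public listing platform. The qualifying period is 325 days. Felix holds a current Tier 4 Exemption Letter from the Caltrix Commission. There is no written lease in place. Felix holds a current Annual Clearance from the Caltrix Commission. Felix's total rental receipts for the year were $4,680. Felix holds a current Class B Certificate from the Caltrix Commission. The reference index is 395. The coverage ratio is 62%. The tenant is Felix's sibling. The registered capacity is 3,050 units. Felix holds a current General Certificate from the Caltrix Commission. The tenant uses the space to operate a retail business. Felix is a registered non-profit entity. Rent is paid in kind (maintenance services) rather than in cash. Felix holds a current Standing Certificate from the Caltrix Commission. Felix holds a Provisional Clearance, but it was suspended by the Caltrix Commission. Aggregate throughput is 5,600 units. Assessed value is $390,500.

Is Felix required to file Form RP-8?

Exception (a) is satisfied on its face — a current General Certificate is held; the registered capacity is 3,050 units, below the 3,650 units limit; assessed value is $390,500, below the $396,500 limit. But applying paragraphs (e)–(j): (e) operates against (a): a current Annual Clearance is held. (f) would limit (e) — the space is let for business use — but (g) sets (f) aside: (g) operates against (f): the qualifying period is 325 days, meeting the 325 days threshold. (h) is engaged (a current Class B Certificate is held), but is set aside by (i): (i) operates against (h): a current Standing Certificate is held. (j), which would lift (i), is not triggered — the reference index is 395, not below 380. (a) is therefore removed.
Exception (b) fails — the coverage ratio is 62%, not below 61%.
Exception (c) is satisfied on its face — Felix is a registered non-profit; total rental receipts for the year are $4,680, below the $5,020 limit; rent is paid in kind. However, paragraphs (l)–(m) must be considered: (l) is engaged — the baseline figure is 61, less than the 63 limit. (m) does not operate here (there is no Provisional Notice in force), so (l) stands. (c) is therefore removed.
Exception (d) is satisfied on its face — aggregate throughput is 5,600 units, less than the 7,070 units limit; there is no written lease; the tenant is an immediate family member. But: (n) operates against (d): the property is publicly advertised. So (d) is unavailable.
No exception displaces § 73.

Yes — Felix must file Form RP-8.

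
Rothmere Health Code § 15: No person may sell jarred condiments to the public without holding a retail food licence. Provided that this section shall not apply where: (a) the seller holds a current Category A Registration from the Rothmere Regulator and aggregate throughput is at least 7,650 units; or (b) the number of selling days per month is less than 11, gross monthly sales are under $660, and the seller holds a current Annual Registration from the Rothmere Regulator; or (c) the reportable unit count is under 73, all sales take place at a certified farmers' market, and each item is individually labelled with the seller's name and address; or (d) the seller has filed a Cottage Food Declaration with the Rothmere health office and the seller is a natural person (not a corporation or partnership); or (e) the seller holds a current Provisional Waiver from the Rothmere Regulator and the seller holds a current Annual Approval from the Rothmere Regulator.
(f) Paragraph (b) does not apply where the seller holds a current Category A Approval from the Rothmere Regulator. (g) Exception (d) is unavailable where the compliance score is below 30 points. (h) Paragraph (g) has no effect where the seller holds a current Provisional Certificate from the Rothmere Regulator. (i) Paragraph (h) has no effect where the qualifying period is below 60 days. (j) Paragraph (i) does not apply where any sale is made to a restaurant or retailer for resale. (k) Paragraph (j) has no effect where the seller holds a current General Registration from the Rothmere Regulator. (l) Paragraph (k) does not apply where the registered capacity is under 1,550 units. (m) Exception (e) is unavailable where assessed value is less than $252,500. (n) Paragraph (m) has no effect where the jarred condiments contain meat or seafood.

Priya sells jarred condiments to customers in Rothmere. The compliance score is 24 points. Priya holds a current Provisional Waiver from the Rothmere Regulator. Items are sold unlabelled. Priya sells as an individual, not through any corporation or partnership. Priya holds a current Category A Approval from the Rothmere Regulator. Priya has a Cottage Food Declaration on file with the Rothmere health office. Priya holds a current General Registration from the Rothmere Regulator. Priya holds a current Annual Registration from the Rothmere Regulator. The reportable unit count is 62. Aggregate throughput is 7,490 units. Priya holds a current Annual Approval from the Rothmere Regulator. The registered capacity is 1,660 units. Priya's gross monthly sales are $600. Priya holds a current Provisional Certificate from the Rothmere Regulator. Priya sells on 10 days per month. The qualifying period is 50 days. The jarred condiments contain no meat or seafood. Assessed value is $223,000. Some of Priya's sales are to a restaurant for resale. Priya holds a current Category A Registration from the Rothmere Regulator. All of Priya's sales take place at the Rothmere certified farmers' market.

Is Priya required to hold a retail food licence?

Yes — Priya must hold a retail food licence.

Exception (a) fails — aggregate throughput is 7,490 units, short of 7,650 units.
All of (b)'s requirements are met (the number of selling days per month is 10, less than the 11 limit; gross monthly sales are $600, under the $660 limit; a current Annual Registration is held). However, paragraph (f) must be considered: (f) operates against (b): a current Category A Approval is held. Exception (b) does not apply.
Exception (c) fails — items are sold unlabelled.
Exception (d) is satisfied on its face — a Cottage Food Declaration is on file; the seller is a natural person. But: (g) operates against (d): the compliance score is 24 points, below the 30 points limit. (h) is triggered (a current Provisional Certificate is held), but is set aside by (i): (i) operates against (h): the qualifying period is 50 days, below the 60 days limit. (j) is triggered (some sales are to a restaurant for resale), but is set aside by (k): (k) is engaged — a current General Registration is held. (l) is not triggered (the registered capacity is 1,660 units, not under 1,550 units), so (k) stands. Exception (d) does not apply.
Exception (e) is satisfied on its face — a current Provisional Waiver is held; a current Annual Approval is held. However, paragraphs (m)–(n) must be considered: (m) operates — assessed value is $223,000, less than the $252,500 limit. (n), which would lift (m), is inapplicable — the jarred condiments contain no meat or seafood. Exception (e) does not apply.
No exception displaces § 15.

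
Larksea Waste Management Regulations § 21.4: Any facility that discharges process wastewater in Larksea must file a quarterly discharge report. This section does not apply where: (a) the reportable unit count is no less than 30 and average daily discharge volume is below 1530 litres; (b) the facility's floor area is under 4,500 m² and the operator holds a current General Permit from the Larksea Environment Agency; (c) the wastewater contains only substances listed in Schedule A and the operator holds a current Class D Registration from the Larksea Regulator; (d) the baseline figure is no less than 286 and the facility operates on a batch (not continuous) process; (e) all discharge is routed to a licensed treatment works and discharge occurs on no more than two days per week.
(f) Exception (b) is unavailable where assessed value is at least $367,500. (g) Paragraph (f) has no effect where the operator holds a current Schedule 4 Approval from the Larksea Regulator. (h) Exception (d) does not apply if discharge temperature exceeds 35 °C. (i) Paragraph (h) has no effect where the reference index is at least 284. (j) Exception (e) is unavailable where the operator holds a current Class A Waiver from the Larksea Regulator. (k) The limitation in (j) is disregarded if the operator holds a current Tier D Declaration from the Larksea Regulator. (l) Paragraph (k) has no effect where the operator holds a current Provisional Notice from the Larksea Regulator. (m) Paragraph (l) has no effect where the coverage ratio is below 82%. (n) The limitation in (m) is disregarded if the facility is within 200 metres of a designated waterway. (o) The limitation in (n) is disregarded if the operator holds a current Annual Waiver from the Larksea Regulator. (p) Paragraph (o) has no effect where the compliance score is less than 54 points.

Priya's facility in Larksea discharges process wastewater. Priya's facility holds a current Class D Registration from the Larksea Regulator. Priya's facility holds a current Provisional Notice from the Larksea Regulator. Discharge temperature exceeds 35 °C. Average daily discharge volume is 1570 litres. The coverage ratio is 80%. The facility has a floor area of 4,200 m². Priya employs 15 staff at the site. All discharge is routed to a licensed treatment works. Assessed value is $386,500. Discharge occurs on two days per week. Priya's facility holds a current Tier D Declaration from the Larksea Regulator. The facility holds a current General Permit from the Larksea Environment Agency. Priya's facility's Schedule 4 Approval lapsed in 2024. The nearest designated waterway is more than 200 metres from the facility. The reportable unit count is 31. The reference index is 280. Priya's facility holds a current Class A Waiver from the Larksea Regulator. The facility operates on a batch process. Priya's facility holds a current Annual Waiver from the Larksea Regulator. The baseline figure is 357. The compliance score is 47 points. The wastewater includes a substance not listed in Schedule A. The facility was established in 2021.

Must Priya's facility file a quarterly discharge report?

No — exception (e) applies; Priya's facility is not required to file a quarterly discharge report.

Exception (a) does not apply: average daily discharge volume is 1570 litres, not below 1530 litres.
Exception (b) is satisfied on its face — the facility's floor area is 4,200 m², under the 4,500 m² limit; a current General Permit is held. However, paragraphs (f)–(g) must be considered: (f) operates against (b): assessed value is $386,500, meeting the $367,500 threshold. (g), which would lift (f), is not triggered — no current Schedule 4 Approval is held. So (b) is unavailable.
Exception (c) fails — the wastewater includes a non-Schedule-A substance.
All of (d)'s requirements are met (the baseline figure is 357, meeting the 286 threshold; the facility operates on a batch process). However, paragraphs (h)–(i) must be considered: (h) is triggered — discharge temperature exceeds 35 °C. (i) does not operate here (the reference index is 280, short of 284), so (h) stands. Exception (d) does not apply.
All of (e)'s requirements are met (discharge is routed to a licensed treatment works; discharge occurs on no more than two days per week). As to paragraphs (j)–(p): (j) would limit (e) — a current Class A Waiver is held — but (k) sets (j) aside: (k) is engaged — a current Tier D Declaration is held. (l) operates (a current Provisional Notice is held), but is displaced by (m): (m) is engaged — the coverage ratio is 80%, below the 82% limit. (n), which would lift (m), is not triggered — the facility is more than 200 m from any designated waterway. So (e) applies.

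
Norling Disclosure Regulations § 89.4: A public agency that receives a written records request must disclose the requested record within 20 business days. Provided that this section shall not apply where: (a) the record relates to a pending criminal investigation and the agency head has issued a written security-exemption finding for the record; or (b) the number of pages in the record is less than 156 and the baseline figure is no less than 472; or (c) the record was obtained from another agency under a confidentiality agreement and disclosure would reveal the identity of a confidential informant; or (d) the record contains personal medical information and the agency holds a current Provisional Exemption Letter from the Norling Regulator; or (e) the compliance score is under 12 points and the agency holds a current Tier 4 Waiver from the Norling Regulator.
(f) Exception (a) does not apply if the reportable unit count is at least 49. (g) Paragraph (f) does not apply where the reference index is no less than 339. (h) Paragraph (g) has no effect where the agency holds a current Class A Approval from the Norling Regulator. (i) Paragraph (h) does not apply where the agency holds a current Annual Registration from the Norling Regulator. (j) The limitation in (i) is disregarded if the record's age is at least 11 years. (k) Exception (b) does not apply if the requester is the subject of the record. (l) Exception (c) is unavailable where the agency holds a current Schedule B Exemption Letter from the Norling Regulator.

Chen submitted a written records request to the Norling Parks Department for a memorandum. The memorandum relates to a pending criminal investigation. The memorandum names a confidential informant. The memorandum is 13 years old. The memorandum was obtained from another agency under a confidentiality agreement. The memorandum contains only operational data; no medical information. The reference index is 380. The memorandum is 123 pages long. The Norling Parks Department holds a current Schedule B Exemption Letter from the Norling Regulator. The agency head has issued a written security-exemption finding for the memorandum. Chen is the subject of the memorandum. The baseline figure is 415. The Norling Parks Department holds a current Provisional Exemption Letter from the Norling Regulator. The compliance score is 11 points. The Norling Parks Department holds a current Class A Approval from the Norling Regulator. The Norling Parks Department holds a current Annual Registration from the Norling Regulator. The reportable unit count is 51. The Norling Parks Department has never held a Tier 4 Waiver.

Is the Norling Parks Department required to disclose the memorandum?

Yes — the Norling Parks Department must disclose the memorandum.

Exception (a)'s conditions are all satisfied: the memorandum relates to a pending investigation; a written security-exemption finding has been issued. Turning to paragraphs (f)–(j): (f) is engaged — the reportable unit count is 51, meeting the 49 threshold. (g) would limit (f) — the reference index is 380, meeting the 339 threshold — but (h) sets (g) aside: (h) applies — a current Class A Approval is held. (i) is engaged (a current Annual Registration is held), but is itself disapplied by (j): (j) applies — the record's age is 13 years, meeting the 11 years threshold. So (a) is unavailable.
Exception (b) fails — the baseline figure is 415, short of 472.
All of (c)'s requirements are met (the memorandum was obtained under a confidentiality agreement; the memorandum names a confidential informant). Turning to paragraph (l): (l) is engaged — a current Schedule B Exemption Letter is held. Exception (c) does not apply.
Exception (d) requires that the record contains personal medical information; but the memorandum contains only operational data, so (d) is unavailable.
Exception (e) fails — there is no Tier 4 Waiver in force.
None of the exceptions is available; § 89.4 applies in full.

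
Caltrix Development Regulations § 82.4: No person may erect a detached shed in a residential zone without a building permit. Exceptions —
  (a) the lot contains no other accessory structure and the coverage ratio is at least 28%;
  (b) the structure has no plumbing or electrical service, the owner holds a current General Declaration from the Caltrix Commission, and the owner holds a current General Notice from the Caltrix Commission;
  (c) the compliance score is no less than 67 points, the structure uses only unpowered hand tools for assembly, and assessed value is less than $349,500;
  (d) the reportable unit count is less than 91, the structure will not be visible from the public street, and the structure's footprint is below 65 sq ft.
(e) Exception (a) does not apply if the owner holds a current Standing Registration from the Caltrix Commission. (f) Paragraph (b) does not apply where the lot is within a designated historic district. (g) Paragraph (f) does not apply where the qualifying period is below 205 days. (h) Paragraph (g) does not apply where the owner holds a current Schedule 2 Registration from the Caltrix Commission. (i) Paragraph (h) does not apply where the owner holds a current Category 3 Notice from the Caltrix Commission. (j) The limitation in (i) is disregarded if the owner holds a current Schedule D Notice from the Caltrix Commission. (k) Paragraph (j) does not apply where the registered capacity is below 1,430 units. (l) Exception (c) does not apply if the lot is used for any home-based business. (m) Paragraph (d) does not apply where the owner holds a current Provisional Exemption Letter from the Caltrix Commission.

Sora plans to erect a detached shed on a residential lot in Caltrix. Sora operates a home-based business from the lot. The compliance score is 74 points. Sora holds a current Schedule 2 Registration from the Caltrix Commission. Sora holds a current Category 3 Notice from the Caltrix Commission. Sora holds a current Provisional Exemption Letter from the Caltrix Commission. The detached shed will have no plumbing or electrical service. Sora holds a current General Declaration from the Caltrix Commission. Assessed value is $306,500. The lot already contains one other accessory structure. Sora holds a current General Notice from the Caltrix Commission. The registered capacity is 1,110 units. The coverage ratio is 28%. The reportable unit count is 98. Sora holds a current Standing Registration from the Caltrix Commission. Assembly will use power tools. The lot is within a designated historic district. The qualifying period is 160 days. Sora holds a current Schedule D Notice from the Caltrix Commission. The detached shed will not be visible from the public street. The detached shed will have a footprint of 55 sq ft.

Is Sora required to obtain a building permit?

No — exception (b) applies; Sora does not need a building permit.

Exception (a) does not apply: the lot already has another accessory structure.
Exception (b): there is no plumbing or electrical service; a current General Declaration is held; a current General Notice is held — every condition holds. As to paragraphs (f)–(k): (f) would limit (b) — the lot is in a historic district — but (g) sets (f) aside: (g) operates against (f): the qualifying period is 160 days, below the 205 days limit. (h) would limit (g) — a current Schedule 2 Registration is held — but (i) sets (h) aside: (i) is engaged — a current Category 3 Notice is held. (j) would limit (i) — a current Schedule D Notice is held — but (k) sets (j) aside: (k) operates against (j): the registered capacity is 1,110 units, below the 1,430 units limit. So (b) applies.
Exception (c) does not apply: assembly uses power tools.
Exception (d) requires that the reportable unit count is less than 91; but the reportable unit count is 98, not less than 91, so (d) is unavailable.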